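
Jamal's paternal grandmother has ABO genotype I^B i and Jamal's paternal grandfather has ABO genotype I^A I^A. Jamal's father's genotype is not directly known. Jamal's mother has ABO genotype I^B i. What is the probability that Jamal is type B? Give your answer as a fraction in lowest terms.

3/8

Jamal's father's ABO genotype from I^B i × I^A I^A: 1/2 I^A I^B, 1/2 I^A i.
Crossing each possibility with the mother I^B i and summing P(type B): 1/2·1/2 + 1/2·1/4 = 3/8.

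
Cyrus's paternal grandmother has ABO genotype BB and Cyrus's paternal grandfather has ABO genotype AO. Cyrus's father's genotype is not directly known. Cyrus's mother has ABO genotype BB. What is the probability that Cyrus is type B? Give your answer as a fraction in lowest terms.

3/4

Cyrus's father's ABO genotype from BB × AO: 1/2 AB, 1/2 BO.
Crossing each possibility with the mother BB and summing P(type B): 1/2·1/2 + 1/2·1 = 3/4.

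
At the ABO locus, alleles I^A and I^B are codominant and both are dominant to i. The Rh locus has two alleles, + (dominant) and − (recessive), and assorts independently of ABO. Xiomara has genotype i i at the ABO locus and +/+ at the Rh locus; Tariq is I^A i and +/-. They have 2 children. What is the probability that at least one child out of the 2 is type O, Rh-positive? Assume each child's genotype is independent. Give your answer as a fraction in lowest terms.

ABO cross i i × I^A i → 1/2 O, 1/2 A.
Rh cross +/+ × +/- → 1 Rh+; so P(type O, Rh-positive) = 1/2 × 1 = 1/2 per child.
P(none) = (1/2)^2 = 1/4; P(at least one) = 1 − 1/4 = 3/4.

3/4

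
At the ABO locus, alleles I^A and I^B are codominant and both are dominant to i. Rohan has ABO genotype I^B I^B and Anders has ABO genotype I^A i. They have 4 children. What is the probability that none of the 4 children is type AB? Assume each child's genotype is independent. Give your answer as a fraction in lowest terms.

1/16

ABO cross I^B I^B × I^A i → 1/2 B, 1/2 AB.
So P(type AB) = 1/2 per child.
P(not type AB) = 1/2 for one child; (1/2)^4 = 1/16.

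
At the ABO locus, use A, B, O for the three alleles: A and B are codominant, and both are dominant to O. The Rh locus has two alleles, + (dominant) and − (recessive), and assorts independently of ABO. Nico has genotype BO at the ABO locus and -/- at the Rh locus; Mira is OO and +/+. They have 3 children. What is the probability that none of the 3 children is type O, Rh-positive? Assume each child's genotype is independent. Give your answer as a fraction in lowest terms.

ABO cross BO × OO → 1/2 O, 1/2 B.
Rh cross -/- × +/+ → 1 Rh+; so P(type O, Rh-positive) = 1/2 × 1 = 1/2 per child.
P(not type O, Rh-positive) = 1/2 for one child; (1/2)^3 = 1/8.

1/8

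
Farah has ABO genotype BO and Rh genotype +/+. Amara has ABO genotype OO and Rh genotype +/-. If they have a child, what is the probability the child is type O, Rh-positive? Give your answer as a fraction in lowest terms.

1/2

ABO cross BO × OO → offspring phenotypes: 1/2 O, 1/2 B.
Rh cross +/+ × +/- → 1 Rh+.
Independent loci: P(type O, Rh-positive) = 1/2 × 1 = 1/2.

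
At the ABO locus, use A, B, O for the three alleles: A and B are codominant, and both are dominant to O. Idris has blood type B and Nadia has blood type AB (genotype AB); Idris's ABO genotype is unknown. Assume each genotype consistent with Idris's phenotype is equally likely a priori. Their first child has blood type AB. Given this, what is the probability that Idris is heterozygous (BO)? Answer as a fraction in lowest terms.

Possible genotypes: Idris ∈ {BB, BO}; Nadia ∈ {AB}.
Weight each parental genotype pair by prior × P(type-AB child):
  BB × AB: posterior weight 2/3.
  BO × AB: posterior weight 1/3.
Sum the posterior weight over pairs where Idris is BO: 1/3.

1/3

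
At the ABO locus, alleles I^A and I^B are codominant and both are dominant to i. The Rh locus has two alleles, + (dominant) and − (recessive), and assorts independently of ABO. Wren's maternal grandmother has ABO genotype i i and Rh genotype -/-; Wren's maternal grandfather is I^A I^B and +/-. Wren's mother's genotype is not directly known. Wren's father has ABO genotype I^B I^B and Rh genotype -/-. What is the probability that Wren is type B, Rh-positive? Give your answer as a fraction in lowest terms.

Wren's mother's ABO genotype from i i × I^A I^B: 1/2 I^A i, 1/2 I^B i.
Crossing each possibility with the father I^B I^B and summing P(type B): 1/2·1/2 + 1/2·1 = 3/4.
Similarly for Rh via the mother's Rh distribution: P(Rh+) = 1/4.
Independent loci: 3/4 × 1/4 = 3/16.

3/16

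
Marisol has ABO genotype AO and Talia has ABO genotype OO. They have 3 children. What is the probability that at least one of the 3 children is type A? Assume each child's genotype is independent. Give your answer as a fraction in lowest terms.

ABO cross AO × OO → 1/2 O, 1/2 A.
So P(type A) = 1/2 per child.
P(none) = (1/2)^3 = 1/8; P(at least one) = 1 − 1/8 = 7/8.

7/8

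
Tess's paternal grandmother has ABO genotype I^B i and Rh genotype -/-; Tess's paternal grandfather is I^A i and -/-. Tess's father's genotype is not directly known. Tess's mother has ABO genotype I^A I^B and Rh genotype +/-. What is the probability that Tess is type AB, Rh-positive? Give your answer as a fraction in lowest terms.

Tess's father's ABO genotype from I^B i × I^A i: 1/4 I^A I^B, 1/4 I^A i, 1/4 I^B i, 1/4 i i.
Crossing each possibility with the mother I^A I^B and summing P(type AB): 1/4·1/2 + 1/4·1/4 + 1/4·1/4 + 1/4·0 = 1/4.
Similarly for Rh via the father's Rh distribution: P(Rh+) = 1/2.
Independent loci: 1/4 × 1/2 = 1/8.

1/8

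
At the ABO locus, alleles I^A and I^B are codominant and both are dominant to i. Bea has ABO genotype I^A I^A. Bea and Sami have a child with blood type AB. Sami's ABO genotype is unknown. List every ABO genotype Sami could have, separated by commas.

I^A I^B, I^B I^B, I^B i

For each candidate genotype of Sami, check whether crossing it with I^A I^A can produce every observed child phenotype.
  I^A I^A → possible child types {A} ✗
  I^A I^B → possible child types {A, AB} ✓
  I^A i → possible child types {A} ✗
  I^B I^B → possible child types {AB} ✓
  I^B i → possible child types {A, AB} ✓
  i i → possible child types {A} ✗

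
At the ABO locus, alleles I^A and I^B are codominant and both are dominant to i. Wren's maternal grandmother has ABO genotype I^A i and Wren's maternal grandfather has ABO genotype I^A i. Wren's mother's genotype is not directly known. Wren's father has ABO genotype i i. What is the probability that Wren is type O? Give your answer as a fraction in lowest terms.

Wren's mother's ABO genotype from I^A i × I^A i: 1/4 I^A I^A, 1/2 I^A i, 1/4 i i.
Crossing each possibility with the father i i and summing P(type O): 1/4·0 + 1/2·1/2 + 1/4·1 = 1/2.

1/2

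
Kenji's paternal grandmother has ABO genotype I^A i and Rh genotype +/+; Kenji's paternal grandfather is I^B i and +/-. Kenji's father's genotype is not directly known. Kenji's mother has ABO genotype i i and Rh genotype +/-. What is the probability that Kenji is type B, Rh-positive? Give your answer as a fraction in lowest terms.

Kenji's father's ABO genotype from I^A i × I^B i: 1/4 I^A I^B, 1/4 I^A i, 1/4 I^B i, 1/4 i i.
Crossing each possibility with the mother i i and summing P(type B): 1/4·1/2 + 1/4·0 + 1/4·1/2 + 1/4·0 = 1/4.
Similarly for Rh via the father's Rh distribution: P(Rh+) = 7/8.
Independent loci: 1/4 × 7/8 = 7/32.

7/32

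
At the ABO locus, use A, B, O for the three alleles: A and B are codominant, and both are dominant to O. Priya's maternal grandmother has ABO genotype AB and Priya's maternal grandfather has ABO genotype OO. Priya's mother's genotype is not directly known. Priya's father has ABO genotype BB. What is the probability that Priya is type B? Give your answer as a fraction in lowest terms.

3/4

Priya's mother's ABO genotype from AB × OO: 1/2 AO, 1/2 BO.
Crossing each possibility with the father BB and summing P(type B): 1/2·1/2 + 1/2·1 = 3/4.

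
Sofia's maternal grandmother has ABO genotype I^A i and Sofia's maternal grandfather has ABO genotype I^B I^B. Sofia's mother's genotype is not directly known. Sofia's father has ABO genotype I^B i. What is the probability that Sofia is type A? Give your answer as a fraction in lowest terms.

1/8

Sofia's mother's ABO genotype from I^A i × I^B I^B: 1/2 I^A I^B, 1/2 I^B i.
Crossing each possibility with the father I^B i and summing P(type A): 1/2·1/4 + 1/2·0 = 1/8.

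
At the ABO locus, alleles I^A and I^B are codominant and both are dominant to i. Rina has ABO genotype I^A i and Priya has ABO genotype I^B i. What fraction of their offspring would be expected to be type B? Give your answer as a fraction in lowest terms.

1/4

ABO cross I^A i × I^B i → offspring phenotypes: 1/4 O, 1/4 A, 1/4 B, 1/4 AB.
So P(type B) = 1/4.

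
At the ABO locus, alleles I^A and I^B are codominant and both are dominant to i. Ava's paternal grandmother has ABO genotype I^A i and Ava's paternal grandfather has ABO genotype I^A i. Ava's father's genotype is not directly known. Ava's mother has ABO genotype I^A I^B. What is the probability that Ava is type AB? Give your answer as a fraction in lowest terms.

1/4

Ava's father's ABO genotype from I^A i × I^A i: 1/4 I^A I^A, 1/2 I^A i, 1/4 i i.
Crossing each possibility with the mother I^A I^B and summing P(type AB): 1/4·1/2 + 1/2·1/4 + 1/4·0 = 1/4.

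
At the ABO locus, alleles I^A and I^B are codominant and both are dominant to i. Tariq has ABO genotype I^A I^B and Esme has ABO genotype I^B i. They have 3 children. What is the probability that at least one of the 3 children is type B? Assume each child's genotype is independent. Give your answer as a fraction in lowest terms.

ABO cross I^A I^B × I^B i → 1/4 A, 1/2 B, 1/4 AB.
So P(type B) = 1/2 per child.
P(none) = (1/2)^3 = 1/8; P(at least one) = 1 − 1/8 = 7/8.

7/8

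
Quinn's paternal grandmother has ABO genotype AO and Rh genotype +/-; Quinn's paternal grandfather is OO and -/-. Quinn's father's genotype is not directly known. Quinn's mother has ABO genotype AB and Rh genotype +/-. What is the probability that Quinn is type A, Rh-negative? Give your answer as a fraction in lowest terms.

3/16

Quinn's father's ABO genotype from AO × OO: 1/2 AO, 1/2 OO.
Crossing each possibility with the mother AB and summing P(type A): 1/2·1/2 + 1/2·1/2 = 1/2.
Similarly for Rh via the father's Rh distribution: P(Rh-) = 3/8.
Independent loci: 1/2 × 3/8 = 3/16.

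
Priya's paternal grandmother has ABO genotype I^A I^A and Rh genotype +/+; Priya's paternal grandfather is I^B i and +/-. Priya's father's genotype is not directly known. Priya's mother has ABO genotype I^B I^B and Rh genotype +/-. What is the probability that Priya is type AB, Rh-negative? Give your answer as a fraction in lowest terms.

Priya's father's ABO genotype from I^A I^A × I^B i: 1/2 I^A I^B, 1/2 I^A i.
Crossing each possibility with the mother I^B I^B and summing P(type AB): 1/2·1/2 + 1/2·1/2 = 1/2.
Similarly for Rh via the father's Rh distribution: P(Rh-) = 1/8.
Independent loci: 1/2 × 1/8 = 1/16.

1/16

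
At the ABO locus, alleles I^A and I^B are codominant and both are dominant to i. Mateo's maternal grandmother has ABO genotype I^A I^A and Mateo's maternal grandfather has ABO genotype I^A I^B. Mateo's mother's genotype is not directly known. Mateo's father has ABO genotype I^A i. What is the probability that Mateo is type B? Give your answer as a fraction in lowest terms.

1/8

Mateo's mother's ABO genotype from I^A I^A × I^A I^B: 1/2 I^A I^A, 1/2 I^A I^B.
Crossing each possibility with the father I^A i and summing P(type B): 1/2·0 + 1/2·1/4 = 1/8.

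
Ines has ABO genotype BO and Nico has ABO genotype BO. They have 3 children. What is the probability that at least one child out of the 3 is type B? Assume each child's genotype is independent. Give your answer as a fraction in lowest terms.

63/64

ABO cross BO × BO → 1/4 O, 3/4 B.
So P(type B) = 3/4 per child.
P(none) = (1/4)^3 = 1/64; P(at least one) = 1 − 1/64 = 63/64.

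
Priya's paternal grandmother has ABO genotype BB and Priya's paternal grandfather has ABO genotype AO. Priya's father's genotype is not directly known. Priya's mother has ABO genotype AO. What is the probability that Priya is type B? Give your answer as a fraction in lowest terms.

1/4

Priya's father's ABO genotype from BB × AO: 1/2 AB, 1/2 BO.
Crossing each possibility with the mother AO and summing P(type B): 1/2·1/4 + 1/2·1/4 = 1/4.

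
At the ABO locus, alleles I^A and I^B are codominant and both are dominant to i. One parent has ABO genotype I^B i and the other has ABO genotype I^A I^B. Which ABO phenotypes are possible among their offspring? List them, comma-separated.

A, B, AB

Gametes from I^B i × I^A I^B give offspring ABO genotypes I^A I^B, I^A i, I^B I^B, I^B i, i.e. phenotypes A, B, AB.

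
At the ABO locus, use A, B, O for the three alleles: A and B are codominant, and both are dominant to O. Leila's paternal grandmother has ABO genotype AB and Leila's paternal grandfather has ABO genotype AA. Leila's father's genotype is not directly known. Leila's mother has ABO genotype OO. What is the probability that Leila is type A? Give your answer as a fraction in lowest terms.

Leila's father's ABO genotype from AB × AA: 1/2 AA, 1/2 AB.
Crossing each possibility with the mother OO and summing P(type A): 1/2·1 + 1/2·1/2 = 3/4.

3/4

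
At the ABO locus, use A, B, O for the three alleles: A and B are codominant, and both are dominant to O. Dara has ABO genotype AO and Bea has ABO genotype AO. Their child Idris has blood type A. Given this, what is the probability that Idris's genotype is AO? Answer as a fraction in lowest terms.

Cross AO × AO → 1/4 AA, 1/2 AO, 1/4 OO.
Type-A genotypes among offspring: AA (1/4), AO (1/2); total 3/4.
P(AO | type A) = (1/2) / (3/4) = 2/3.

2/3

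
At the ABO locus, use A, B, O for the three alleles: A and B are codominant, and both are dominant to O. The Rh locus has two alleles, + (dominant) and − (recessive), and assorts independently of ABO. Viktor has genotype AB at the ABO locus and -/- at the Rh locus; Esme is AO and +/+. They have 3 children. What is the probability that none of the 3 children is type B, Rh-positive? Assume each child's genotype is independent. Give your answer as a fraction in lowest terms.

27/64

ABO cross AB × AO → 1/2 A, 1/4 B, 1/4 AB.
Rh cross -/- × +/+ → 1 Rh+; so P(type B, Rh-positive) = 1/4 × 1 = 1/4 per child.
P(not type B, Rh-positive) = 3/4 for one child; (3/4)^3 = 27/64.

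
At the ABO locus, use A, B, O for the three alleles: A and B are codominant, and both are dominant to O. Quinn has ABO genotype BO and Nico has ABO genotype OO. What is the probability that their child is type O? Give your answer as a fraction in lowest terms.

ABO cross BO × OO → offspring phenotypes: 1/2 O, 1/2 B.
So P(type O) = 1/2.

1/2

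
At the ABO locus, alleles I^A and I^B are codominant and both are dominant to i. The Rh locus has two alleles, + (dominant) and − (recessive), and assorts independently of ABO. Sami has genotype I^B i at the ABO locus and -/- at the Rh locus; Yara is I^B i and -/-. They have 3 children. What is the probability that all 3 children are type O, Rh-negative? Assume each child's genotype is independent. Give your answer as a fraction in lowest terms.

1/64

ABO cross I^B i × I^B i → 1/4 O, 3/4 B.
Rh cross -/- × -/- → 1 Rh-; so P(type O, Rh-negative) = 1/4 × 1 = 1/4 per child.
All 3 independent: (1/4)^3 = 1/64.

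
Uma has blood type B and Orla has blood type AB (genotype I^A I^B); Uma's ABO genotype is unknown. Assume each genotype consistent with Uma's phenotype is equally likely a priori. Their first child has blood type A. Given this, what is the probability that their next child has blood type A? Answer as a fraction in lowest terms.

Possible genotypes: Uma ∈ {I^B I^B, I^B i}; Orla ∈ {I^A I^B}.
Weight each parental genotype pair by prior × P(type-A child):
  I^B i × I^A I^B: posterior weight 1; P(next child type A) = 1/4.
Weighted sum = 1/4.

1/4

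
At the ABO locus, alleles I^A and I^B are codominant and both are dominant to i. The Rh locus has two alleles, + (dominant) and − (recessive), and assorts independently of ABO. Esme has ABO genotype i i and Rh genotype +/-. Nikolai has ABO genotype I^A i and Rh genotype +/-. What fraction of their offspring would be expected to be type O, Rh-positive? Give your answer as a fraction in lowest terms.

ABO cross i i × I^A i → offspring phenotypes: 1/2 O, 1/2 A.
Rh cross +/- × +/- → 3/4 Rh+, 1/4 Rh-.
Independent loci: P(type O, Rh-positive) = 1/2 × 3/4 = 3/8.

3/8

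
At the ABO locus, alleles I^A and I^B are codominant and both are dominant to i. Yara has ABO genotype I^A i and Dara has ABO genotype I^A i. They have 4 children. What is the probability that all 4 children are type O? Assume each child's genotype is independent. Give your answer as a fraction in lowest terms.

ABO cross I^A i × I^A i → 1/4 O, 3/4 A.
So P(type O) = 1/4 per child.
All 4 independent: (1/4)^4 = 1/256.

1/256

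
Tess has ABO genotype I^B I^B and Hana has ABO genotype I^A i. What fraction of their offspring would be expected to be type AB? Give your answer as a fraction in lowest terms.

ABO cross I^B I^B × I^A i → offspring phenotypes: 1/2 B, 1/2 AB.
So P(type AB) = 1/2.

1/2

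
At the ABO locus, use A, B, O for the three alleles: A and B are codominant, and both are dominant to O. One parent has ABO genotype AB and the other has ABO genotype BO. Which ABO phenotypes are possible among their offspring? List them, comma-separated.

A, B, AB

Gametes from AB × BO give offspring ABO genotypes AB, AO, BB, BO, i.e. phenotypes A, B, AB.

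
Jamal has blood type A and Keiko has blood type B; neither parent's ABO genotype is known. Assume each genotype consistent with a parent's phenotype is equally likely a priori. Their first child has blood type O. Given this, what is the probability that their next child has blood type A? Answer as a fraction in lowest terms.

Possible genotypes: Jamal ∈ {AA, AO}; Keiko ∈ {BB, BO}.
Weight each parental genotype pair by prior × P(type-O child):
  AO × BO: posterior weight 1; P(next child type A) = 1/4.
Weighted sum = 1/4.

1/4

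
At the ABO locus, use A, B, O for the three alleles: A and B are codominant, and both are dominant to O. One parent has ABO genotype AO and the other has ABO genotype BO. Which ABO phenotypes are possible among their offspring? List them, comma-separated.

O, A, B, AB

Gametes from AO × BO give offspring ABO genotypes AB, AO, BO, OO, i.e. phenotypes O, A, B, AB.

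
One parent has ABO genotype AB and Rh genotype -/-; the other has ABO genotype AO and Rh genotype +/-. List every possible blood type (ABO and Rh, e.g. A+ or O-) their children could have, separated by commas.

Gametes from AB × AO give offspring ABO genotypes AA, AB, AO, BO, i.e. phenotypes A, B, AB.
Rh cross -/- × +/- → phenotypes Rh+, Rh-.
Combining independently: A+, A-, B+, B-, AB+, AB-.

A+, A-, B+, B-, AB+, AB-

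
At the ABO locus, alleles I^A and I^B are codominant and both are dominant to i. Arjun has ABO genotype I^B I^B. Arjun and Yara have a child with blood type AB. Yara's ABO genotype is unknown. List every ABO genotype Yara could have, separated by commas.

I^A I^A, I^A I^B, I^A i

For each candidate genotype of Yara, check whether crossing it with I^B I^B can produce every observed child phenotype.
  I^A I^A → possible child types {AB} ✓
  I^A I^B → possible child types {B, AB} ✓
  I^A i → possible child types {B, AB} ✓
  I^B I^B → possible child types {B} ✗
  I^B i → possible child types {B} ✗
  i i → possible child types {B} ✗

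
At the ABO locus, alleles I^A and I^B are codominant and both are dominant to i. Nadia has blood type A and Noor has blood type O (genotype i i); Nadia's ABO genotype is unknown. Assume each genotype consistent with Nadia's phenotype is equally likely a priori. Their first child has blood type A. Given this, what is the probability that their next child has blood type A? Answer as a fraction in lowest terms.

Possible genotypes: Nadia ∈ {I^A I^A, I^A i}; Noor ∈ {i i}.
Weight each parental genotype pair by prior × P(type-A child):
  I^A I^A × i i: posterior weight 2/3; P(next child type A) = 1.
  I^A i × i i: posterior weight 1/3; P(next child type A) = 1/2.
Weighted sum = 5/6.

5/6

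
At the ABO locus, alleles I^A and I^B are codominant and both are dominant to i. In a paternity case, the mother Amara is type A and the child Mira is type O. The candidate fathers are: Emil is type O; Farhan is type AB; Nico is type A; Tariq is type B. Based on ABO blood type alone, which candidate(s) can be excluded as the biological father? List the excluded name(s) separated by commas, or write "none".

A candidate is excluded only if no genotype consistent with his phenotype could produce a type O child with a type A mother.
Farhan (type AB): no genotype consistent with that phenotype can produce a type-O child with a type-A mother.

Farhan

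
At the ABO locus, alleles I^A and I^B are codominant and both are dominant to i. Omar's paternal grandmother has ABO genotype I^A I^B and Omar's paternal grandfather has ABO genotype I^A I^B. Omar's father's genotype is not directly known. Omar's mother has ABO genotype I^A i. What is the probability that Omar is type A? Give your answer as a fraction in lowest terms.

Omar's father's ABO genotype from I^A I^B × I^A I^B: 1/4 I^A I^A, 1/2 I^A I^B, 1/4 I^B I^B.
Crossing each possibility with the mother I^A i and summing P(type A): 1/4·1 + 1/2·1/2 + 1/4·0 = 1/2.

1/2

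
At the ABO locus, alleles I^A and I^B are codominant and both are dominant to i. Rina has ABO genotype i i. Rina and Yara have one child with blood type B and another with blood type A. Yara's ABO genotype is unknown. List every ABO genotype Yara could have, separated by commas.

For each candidate genotype of Yara, check whether crossing it with i i can produce every observed child phenotype.
  I^A I^A → possible child types {A} ✗
  I^A I^B → possible child types {A, B} ✓
  I^A i → possible child types {O, A} ✗
  I^B I^B → possible child types {B} ✗
  I^B i → possible child types {O, B} ✗
  i i → possible child types {O} ✗

I^A I^B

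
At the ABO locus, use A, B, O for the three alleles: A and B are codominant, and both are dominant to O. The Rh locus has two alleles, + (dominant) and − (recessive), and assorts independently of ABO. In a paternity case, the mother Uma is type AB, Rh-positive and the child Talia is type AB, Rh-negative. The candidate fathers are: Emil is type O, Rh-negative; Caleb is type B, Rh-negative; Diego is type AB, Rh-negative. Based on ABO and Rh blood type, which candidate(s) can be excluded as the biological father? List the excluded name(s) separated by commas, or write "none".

A candidate is excluded only if no genotype consistent with his phenotype could produce a type AB, Rh-negative child with a type AB, Rh-positive mother.
Emil (type O, Rh-): no genotype consistent with that phenotype can produce a type-AB Rh- child with a type-AB mother.

Emil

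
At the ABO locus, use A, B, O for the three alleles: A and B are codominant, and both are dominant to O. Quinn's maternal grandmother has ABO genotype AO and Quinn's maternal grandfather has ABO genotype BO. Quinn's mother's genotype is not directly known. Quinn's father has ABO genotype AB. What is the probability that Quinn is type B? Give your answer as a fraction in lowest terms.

3/8

Quinn's mother's ABO genotype from AO × BO: 1/4 AB, 1/4 AO, 1/4 BO, 1/4 OO.
Crossing each possibility with the father AB and summing P(type B): 1/4·1/4 + 1/4·1/4 + 1/4·1/2 + 1/4·1/2 = 3/8.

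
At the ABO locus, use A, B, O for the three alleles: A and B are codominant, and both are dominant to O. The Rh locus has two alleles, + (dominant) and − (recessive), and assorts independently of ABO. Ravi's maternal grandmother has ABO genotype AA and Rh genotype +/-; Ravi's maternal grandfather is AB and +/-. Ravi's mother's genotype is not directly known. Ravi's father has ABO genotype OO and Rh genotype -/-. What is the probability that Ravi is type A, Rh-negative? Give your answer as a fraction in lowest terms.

3/8

Ravi's mother's ABO genotype from AA × AB: 1/2 AA, 1/2 AB.
Crossing each possibility with the father OO and summing P(type A): 1/2·1 + 1/2·1/2 = 3/4.
Similarly for Rh via the mother's Rh distribution: P(Rh-) = 1/2.
Independent loci: 3/4 × 1/2 = 3/8.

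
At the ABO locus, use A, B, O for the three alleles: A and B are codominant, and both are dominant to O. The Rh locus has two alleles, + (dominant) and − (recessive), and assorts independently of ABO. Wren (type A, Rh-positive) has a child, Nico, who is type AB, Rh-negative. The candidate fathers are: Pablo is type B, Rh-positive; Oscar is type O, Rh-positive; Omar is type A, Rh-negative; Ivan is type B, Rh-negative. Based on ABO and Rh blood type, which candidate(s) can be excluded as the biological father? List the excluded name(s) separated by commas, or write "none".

Oscar, Omar

A candidate is excluded only if no genotype consistent with his phenotype could produce a type AB, Rh-negative child with a type A, Rh-positive mother.
Oscar (type O, Rh+): no genotype consistent with that phenotype can produce a type-AB Rh- child with a type-A mother.
Omar (type A, Rh-): no genotype consistent with that phenotype can produce a type-AB Rh- child with a type-A mother.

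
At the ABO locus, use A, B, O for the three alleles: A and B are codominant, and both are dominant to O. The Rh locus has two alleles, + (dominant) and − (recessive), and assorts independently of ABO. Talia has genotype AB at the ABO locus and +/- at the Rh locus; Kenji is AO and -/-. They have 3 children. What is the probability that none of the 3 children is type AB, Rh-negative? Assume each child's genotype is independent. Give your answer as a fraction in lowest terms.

343/512

ABO cross AB × AO → 1/2 A, 1/4 B, 1/4 AB.
Rh cross +/- × -/- → 1/2 Rh+, 1/2 Rh-; so P(type AB, Rh-negative) = 1/4 × 1/2 = 1/8 per child.
P(not type AB, Rh-negative) = 7/8 for one child; (7/8)^3 = 343/512.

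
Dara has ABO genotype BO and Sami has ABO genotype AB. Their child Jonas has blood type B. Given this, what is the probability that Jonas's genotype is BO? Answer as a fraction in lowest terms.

Cross BO × AB → 1/4 AB, 1/4 AO, 1/4 BB, 1/4 BO.
Type-B genotypes among offspring: BB (1/4), BO (1/4); total 1/2.
P(BO | type B) = (1/4) / (1/2) = 1/2.

1/2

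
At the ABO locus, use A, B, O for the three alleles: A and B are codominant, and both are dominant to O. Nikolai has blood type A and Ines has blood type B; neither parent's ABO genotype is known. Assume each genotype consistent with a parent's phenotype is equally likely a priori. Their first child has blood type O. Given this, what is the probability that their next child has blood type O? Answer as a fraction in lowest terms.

1/4

Possible genotypes: Nikolai ∈ {AA, AO}; Ines ∈ {BB, BO}.
Weight each parental genotype pair by prior × P(type-O child):
  AO × BO: posterior weight 1; P(next child type O) = 1/4.
Weighted sum = 1/4.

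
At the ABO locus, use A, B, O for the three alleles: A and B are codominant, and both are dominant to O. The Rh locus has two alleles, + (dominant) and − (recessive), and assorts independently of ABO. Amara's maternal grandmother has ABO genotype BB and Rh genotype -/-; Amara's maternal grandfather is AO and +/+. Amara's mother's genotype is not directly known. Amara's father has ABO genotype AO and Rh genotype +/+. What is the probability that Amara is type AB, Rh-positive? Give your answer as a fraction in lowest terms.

1/4

Amara's mother's ABO genotype from BB × AO: 1/2 AB, 1/2 BO.
Crossing each possibility with the father AO and summing P(type AB): 1/2·1/4 + 1/2·1/4 = 1/4.
Similarly for Rh via the mother's Rh distribution: P(Rh+) = 1.
Independent loci: 1/4 × 1 = 1/4.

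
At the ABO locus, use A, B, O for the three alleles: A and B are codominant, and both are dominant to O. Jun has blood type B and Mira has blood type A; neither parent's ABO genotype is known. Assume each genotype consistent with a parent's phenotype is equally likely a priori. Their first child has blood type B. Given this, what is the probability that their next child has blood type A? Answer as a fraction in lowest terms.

1/12

Possible genotypes: Jun ∈ {BB, BO}; Mira ∈ {AA, AO}.
Weight each parental genotype pair by prior × P(type-B child):
  BB × AO: posterior weight 2/3; P(next child type A) = 0.
  BO × AO: posterior weight 1/3; P(next child type A) = 1/4.
Weighted sum = 1/12.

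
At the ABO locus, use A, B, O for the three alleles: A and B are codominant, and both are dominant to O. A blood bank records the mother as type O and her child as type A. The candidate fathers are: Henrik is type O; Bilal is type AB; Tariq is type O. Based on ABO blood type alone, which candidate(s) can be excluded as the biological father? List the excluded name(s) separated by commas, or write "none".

Henrik, Tariq

A candidate is excluded only if no genotype consistent with his phenotype could produce a type A child with a type O mother.
Henrik (type O): no genotype consistent with that phenotype can produce a type-A child with a type-O mother.
Tariq (type O): no genotype consistent with that phenotype can produce a type-A child with a type-O mother.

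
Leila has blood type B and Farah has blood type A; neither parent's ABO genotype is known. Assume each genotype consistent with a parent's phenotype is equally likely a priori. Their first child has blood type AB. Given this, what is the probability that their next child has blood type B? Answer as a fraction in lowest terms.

5/36

Possible genotypes: Leila ∈ {I^B I^B, I^B i}; Farah ∈ {I^A I^A, I^A i}.
Weight each parental genotype pair by prior × P(type-AB child):
  I^B I^B × I^A I^A: posterior weight 4/9; P(next child type B) = 0.
  I^B I^B × I^A i: posterior weight 2/9; P(next child type B) = 1/2.
  I^B i × I^A I^A: posterior weight 2/9; P(next child type B) = 0.
  I^B i × I^A i: posterior weight 1/9; P(next child type B) = 1/4.
Weighted sum = 5/36.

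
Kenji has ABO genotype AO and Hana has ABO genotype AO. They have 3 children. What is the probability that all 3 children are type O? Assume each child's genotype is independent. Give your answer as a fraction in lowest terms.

1/64

ABO cross AO × AO → 1/4 O, 3/4 A.
So P(type O) = 1/4 per child.
All 3 independent: (1/4)^3 = 1/64.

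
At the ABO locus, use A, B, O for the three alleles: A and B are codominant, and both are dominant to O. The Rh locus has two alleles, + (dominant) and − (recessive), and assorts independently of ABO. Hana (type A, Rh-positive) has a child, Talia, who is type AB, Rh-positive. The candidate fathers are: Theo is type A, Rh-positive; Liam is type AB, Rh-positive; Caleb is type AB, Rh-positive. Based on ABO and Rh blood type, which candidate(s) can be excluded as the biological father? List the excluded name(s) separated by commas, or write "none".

Theo

A candidate is excluded only if no genotype consistent with his phenotype could produce a type AB, Rh-positive child with a type A, Rh-positive mother.
Theo (type A, Rh+): no genotype consistent with that phenotype can produce a type-AB Rh+ child with a type-A mother.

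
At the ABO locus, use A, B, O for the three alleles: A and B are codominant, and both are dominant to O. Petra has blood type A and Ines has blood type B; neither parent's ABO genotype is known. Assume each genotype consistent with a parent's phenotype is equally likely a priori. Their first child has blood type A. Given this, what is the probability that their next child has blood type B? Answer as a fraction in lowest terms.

1/12

Possible genotypes: Petra ∈ {AA, AO}; Ines ∈ {BB, BO}.
Weight each parental genotype pair by prior × P(type-A child):
  AA × BO: posterior weight 2/3; P(next child type B) = 0.
  AO × BO: posterior weight 1/3; P(next child type B) = 1/4.
Weighted sum = 1/12.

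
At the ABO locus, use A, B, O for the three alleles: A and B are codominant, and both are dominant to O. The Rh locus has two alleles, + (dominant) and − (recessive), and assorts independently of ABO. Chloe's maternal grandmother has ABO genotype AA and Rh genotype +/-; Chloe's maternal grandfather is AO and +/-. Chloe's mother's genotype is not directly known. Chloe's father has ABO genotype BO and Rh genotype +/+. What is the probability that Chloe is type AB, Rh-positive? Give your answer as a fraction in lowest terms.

Chloe's mother's ABO genotype from AA × AO: 1/2 AA, 1/2 AO.
Crossing each possibility with the father BO and summing P(type AB): 1/2·1/2 + 1/2·1/4 = 3/8.
Similarly for Rh via the mother's Rh distribution: P(Rh+) = 1.
Independent loci: 3/8 × 1 = 3/8.

3/8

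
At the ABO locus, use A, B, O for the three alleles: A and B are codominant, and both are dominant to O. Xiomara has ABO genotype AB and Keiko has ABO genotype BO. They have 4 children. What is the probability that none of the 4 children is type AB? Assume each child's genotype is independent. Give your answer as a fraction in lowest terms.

81/256

ABO cross AB × BO → 1/4 A, 1/2 B, 1/4 AB.
So P(type AB) = 1/4 per child.
P(not type AB) = 3/4 for one child; (3/4)^4 = 81/256.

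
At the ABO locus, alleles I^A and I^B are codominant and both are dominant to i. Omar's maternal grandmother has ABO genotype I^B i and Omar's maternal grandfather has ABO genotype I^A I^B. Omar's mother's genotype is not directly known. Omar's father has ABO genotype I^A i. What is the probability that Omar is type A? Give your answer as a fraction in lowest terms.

3/8

Omar's mother's ABO genotype from I^B i × I^A I^B: 1/4 I^A I^B, 1/4 I^A i, 1/4 I^B I^B, 1/4 I^B i.
Crossing each possibility with the father I^A i and summing P(type A): 1/4·1/2 + 1/4·3/4 + 1/4·0 + 1/4·1/4 = 3/8.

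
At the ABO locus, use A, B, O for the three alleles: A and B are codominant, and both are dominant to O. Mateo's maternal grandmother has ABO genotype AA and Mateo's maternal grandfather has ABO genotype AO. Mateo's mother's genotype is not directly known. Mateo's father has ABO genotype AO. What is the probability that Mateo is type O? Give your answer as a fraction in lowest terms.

Mateo's mother's ABO genotype from AA × AO: 1/2 AA, 1/2 AO.
Crossing each possibility with the father AO and summing P(type O): 1/2·0 + 1/2·1/4 = 1/8.

1/8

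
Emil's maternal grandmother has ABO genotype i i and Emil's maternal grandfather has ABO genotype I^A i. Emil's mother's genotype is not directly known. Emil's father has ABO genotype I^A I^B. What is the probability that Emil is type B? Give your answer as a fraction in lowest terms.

3/8

Emil's mother's ABO genotype from i i × I^A i: 1/2 I^A i, 1/2 i i.
Crossing each possibility with the father I^A I^B and summing P(type B): 1/2·1/4 + 1/2·1/2 = 3/8.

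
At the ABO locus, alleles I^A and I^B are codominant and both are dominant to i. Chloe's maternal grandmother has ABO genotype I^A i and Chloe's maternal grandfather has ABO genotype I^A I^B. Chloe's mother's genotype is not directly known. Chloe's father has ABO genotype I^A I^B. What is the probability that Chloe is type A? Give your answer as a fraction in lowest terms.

3/8

Chloe's mother's ABO genotype from I^A i × I^A I^B: 1/4 I^A I^A, 1/4 I^A I^B, 1/4 I^A i, 1/4 I^B i.
Crossing each possibility with the father I^A I^B and summing P(type A): 1/4·1/2 + 1/4·1/4 + 1/4·1/2 + 1/4·1/4 = 3/8.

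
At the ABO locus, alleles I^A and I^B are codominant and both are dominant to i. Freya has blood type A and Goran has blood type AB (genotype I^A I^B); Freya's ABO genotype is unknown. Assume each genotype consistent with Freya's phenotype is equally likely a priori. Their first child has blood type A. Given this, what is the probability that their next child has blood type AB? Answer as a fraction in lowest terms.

3/8

Possible genotypes: Freya ∈ {I^A I^A, I^A i}; Goran ∈ {I^A I^B}.
Weight each parental genotype pair by prior × P(type-A child):
  I^A I^A × I^A I^B: posterior weight 1/2; P(next child type AB) = 1/2.
  I^A i × I^A I^B: posterior weight 1/2; P(next child type AB) = 1/4.
Weighted sum = 3/8.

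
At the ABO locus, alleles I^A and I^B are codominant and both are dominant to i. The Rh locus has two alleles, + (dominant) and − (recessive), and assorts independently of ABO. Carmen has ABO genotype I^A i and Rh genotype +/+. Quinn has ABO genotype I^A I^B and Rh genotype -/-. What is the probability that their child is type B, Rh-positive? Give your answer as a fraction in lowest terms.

ABO cross I^A i × I^A I^B → offspring phenotypes: 1/2 A, 1/4 B, 1/4 AB.
Rh cross +/+ × -/- → 1 Rh+.
Independent loci: P(type B, Rh-positive) = 1/4 × 1 = 1/4.

1/4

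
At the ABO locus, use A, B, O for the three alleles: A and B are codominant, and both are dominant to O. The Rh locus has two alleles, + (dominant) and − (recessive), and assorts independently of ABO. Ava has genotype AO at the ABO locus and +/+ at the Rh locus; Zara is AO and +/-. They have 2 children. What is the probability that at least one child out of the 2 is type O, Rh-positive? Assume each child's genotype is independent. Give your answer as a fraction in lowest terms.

ABO cross AO × AO → 1/4 O, 3/4 A.
Rh cross +/+ × +/- → 1 Rh+; so P(type O, Rh-positive) = 1/4 × 1 = 1/4 per child.
P(none) = (3/4)^2 = 9/16; P(at least one) = 1 − 9/16 = 7/16.

7/16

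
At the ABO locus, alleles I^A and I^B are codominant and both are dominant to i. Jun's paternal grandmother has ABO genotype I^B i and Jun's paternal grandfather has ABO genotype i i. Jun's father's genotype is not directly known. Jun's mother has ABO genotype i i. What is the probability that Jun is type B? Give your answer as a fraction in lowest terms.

Jun's father's ABO genotype from I^B i × i i: 1/2 I^B i, 1/2 i i.
Crossing each possibility with the mother i i and summing P(type B): 1/2·1/2 + 1/2·0 = 1/4.

1/4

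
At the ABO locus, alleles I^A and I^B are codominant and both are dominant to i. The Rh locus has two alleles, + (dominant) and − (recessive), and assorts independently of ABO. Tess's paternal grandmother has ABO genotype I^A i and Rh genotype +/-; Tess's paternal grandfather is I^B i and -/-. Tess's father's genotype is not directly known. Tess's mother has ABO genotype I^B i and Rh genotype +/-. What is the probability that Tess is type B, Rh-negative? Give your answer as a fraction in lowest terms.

3/16

Tess's father's ABO genotype from I^A i × I^B i: 1/4 I^A I^B, 1/4 I^A i, 1/4 I^B i, 1/4 i i.
Crossing each possibility with the mother I^B i and summing P(type B): 1/4·1/2 + 1/4·1/4 + 1/4·3/4 + 1/4·1/2 = 1/2.
Similarly for Rh via the father's Rh distribution: P(Rh-) = 3/8.
Independent loci: 1/2 × 3/8 = 3/16.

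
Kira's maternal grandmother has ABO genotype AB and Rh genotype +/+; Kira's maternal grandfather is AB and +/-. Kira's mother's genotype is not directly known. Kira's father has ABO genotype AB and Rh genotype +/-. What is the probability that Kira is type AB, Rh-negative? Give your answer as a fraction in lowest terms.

Kira's mother's ABO genotype from AB × AB: 1/4 AA, 1/2 AB, 1/4 BB.
Crossing each possibility with the father AB and summing P(type AB): 1/4·1/2 + 1/2·1/2 + 1/4·1/2 = 1/2.
Similarly for Rh via the mother's Rh distribution: P(Rh-) = 1/8.
Independent loci: 1/2 × 1/8 = 1/16.

1/16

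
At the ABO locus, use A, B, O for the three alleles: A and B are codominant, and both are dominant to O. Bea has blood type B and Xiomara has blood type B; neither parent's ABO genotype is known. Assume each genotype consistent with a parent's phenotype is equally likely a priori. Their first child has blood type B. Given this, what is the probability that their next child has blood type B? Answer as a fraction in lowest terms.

Possible genotypes: Bea ∈ {BB, BO}; Xiomara ∈ {BB, BO}.
Weight each parental genotype pair by prior × P(type-B child):
  BB × BB: posterior weight 4/15; P(next child type B) = 1.
  BB × BO: posterior weight 4/15; P(next child type B) = 1.
  BO × BB: posterior weight 4/15; P(next child type B) = 1.
  BO × BO: posterior weight 1/5; P(next child type B) = 3/4.
Weighted sum = 19/20.

19/20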